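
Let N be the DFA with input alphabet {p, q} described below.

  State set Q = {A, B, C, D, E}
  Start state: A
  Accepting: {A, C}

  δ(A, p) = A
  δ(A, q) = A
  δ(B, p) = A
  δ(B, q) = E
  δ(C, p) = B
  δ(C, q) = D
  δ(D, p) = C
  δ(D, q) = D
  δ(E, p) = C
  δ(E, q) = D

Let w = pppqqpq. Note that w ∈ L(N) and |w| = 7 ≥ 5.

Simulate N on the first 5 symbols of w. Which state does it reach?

A

State sequence: A -p-> A -p-> A -p-> A -q-> A -q-> A

After reading 5 characters, N is in state A.
(This kind of state-tracing is the core of the pumping-lemma construction: with 5 states, pigeonhole forces a repeat within the first 5 steps.)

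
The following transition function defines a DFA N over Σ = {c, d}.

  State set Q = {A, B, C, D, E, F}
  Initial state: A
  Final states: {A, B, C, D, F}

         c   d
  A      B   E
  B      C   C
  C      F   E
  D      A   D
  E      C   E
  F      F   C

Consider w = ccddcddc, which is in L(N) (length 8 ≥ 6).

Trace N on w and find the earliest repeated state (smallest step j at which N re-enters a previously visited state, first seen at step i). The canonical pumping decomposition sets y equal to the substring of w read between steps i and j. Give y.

d

State sequence: A -c-> B -c-> C -d-> E -d-> E -c-> C -d-> E -d-> E -c-> C
First repeat at step 4: E was already visited.

So i = 3, j = 4, giving x = w[0:3] = ccd, y = w[3:4] = d, z = w[4:8] = cddc.
Check: |xy| = 4 ≤ 6 and |y| = 1 ≥ 1. Reading y takes N from E back to E, so every xyⁱz is accepted.
Since N has 6 states, any run of length ≥ 6 visits 6+1 states, so by pigeonhole some state repeats within the first 6 steps — that repeat gives the pumpable loop.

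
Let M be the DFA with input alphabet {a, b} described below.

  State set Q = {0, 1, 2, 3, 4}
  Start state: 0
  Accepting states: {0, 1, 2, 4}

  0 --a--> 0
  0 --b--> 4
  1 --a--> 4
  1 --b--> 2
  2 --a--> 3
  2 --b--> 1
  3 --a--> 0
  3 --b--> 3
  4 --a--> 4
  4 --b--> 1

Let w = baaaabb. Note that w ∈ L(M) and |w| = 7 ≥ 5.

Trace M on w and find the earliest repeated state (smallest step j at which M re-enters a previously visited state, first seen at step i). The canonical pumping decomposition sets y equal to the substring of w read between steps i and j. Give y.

a

State sequence: 0 -b-> 4 -a-> 4 -a-> 4 -a-> 4 -a-> 4 -b-> 1 -b-> 2
First repeat at step 2: 4 was already visited.

So i = 1, j = 2, giving x = w[0:1] = b, y = w[1:2] = a, z = w[2:7] = aaabb.
Check: |xy| = 2 ≤ 5 and |y| = 1 ≥ 1. Reading y takes M from 4 back to 4, so every xyⁱz is accepted.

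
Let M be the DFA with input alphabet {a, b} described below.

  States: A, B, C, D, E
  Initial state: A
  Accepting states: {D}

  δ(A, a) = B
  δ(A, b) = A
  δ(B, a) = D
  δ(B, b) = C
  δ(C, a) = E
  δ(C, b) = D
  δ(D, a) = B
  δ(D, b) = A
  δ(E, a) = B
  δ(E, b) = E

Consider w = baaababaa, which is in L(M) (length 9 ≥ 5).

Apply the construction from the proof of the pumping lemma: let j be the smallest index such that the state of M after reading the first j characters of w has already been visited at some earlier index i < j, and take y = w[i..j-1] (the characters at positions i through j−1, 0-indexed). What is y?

State sequence: A -b-> A -a-> B -a-> D -a-> B -b-> C -a-> E -b-> E -a-> B -a-> D
First repeat at step 1: A was already visited.

So i = 0, j = 1, giving x = w[0:0] = ε, y = w[0:1] = b, z = w[1:9] = aaababaa.
Check: |xy| = 1 ≤ 5 and |y| = 1 ≥ 1. Reading y takes M from A back to A, so every xyⁱz is accepted.
The DFA has 5 states, so the proof of the pumping lemma guarantees a repeated state among the first 5+1 visited; the segment between the two visits is the pumpable y.

b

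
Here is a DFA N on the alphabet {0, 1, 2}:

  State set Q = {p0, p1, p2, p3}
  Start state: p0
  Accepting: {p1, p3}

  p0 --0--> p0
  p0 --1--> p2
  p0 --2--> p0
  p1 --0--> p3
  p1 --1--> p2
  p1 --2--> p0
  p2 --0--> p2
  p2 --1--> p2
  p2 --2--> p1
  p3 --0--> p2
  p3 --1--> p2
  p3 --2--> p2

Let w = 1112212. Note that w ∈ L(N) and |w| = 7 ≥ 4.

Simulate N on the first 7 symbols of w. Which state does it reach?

State sequence: p0 -1-> p2 -1-> p2 -1-> p2 -2-> p1 -2-> p0 -1-> p2 -2-> p1

After reading 7 characters, N is in state p1.

p1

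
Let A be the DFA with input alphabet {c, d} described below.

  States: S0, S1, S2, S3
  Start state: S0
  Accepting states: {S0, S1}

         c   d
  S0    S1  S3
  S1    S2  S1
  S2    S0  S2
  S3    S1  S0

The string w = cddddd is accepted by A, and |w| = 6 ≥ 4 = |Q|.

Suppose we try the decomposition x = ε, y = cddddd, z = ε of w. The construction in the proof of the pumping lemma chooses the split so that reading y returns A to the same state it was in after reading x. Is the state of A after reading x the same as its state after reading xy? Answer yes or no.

State sequence: S0 -c-> S1 -d-> S1 -d-> S1 -d-> S1 -d-> S1 -d-> S1

After x (step 0): S0. After xy (step 6): S1.
They differ (S0 ≠ S1), so y is not a cycle from the state after x; this split is not the one the pumping-lemma construction produces, and pumping y need not keep the string in L(A).

no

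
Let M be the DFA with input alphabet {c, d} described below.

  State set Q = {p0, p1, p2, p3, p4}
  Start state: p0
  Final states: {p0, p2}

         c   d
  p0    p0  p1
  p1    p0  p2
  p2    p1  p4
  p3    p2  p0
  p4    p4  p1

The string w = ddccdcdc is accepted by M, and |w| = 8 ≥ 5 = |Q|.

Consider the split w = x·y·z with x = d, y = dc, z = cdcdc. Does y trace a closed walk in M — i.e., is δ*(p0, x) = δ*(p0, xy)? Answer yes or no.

Run of M on the first 3 characters of w = d d c:
  step 0: p0  (start)
  step 1: p1  (read d: p0→p1)
  step 2: p2  (read d: p1→p2)
  step 3: p1  (read c: p2→p1)

After x (step 1): p1. After xy (step 3): p1.
They match, so y = dc drives M around a cycle from p1 back to itself; pumping y any number of times keeps M in p1 before reading z, and xyⁱz ∈ L(M) for every i ≥ 0.

yes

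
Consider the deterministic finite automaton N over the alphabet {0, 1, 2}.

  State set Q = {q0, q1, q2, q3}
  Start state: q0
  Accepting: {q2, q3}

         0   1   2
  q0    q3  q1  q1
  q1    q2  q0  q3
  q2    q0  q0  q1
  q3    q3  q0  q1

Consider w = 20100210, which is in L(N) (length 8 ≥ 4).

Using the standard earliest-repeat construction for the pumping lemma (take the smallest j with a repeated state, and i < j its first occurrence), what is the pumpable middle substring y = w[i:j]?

Run of N on w = 2 0 1 0 0 2 1 0:
  step 0: q0  (start)
  step 1: q1  (read 2: q0→q1)
  step 2: q2  (read 0: q1→q2)
  step 3: q0  (read 1: q2→q0)   ← first repeat (q0 seen earlier)
  step 4: q3  (read 0: q0→q3)
  step 5: q3  (read 0: q3→q3)
  step 6: q1  (read 2: q3→q1)
  step 7: q0  (read 1: q1→q0)
  step 8: q3  (read 0: q0→q3)

So i = 0, j = 3, giving x = w[0:0] = ε, y = w[0:3] = 201, z = w[3:8] = 00210.
Check: |xy| = 3 ≤ 4 and |y| = 3 ≥ 1. Reading y takes N from q0 back to q0, so every xyⁱz is accepted.
Pumping length from the standard proof: p = 4 (the number of states). The repeated state found above gives |xy| = j ≤ 4 and |y| = j − i ≥ 1.

201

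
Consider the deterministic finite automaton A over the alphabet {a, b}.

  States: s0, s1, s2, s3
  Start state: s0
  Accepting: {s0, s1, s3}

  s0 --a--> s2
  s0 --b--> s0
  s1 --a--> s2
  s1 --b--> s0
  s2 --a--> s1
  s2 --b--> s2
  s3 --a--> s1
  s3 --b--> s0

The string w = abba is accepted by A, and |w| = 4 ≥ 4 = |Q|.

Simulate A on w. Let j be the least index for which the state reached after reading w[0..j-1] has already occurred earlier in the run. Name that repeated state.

State sequence: s0 -a-> s2 -b-> s2 -b-> s2 -a-> s1
First repeat at step 2: s2 was already visited.

The earliest repeat is at step j = 2: A is in s2, which it already visited at step i = 1.
Since A has 4 states, any run of length ≥ 4 visits 4+1 states, so by pigeonhole some state repeats within the first 4 steps — that repeat gives the pumpable loop.

s2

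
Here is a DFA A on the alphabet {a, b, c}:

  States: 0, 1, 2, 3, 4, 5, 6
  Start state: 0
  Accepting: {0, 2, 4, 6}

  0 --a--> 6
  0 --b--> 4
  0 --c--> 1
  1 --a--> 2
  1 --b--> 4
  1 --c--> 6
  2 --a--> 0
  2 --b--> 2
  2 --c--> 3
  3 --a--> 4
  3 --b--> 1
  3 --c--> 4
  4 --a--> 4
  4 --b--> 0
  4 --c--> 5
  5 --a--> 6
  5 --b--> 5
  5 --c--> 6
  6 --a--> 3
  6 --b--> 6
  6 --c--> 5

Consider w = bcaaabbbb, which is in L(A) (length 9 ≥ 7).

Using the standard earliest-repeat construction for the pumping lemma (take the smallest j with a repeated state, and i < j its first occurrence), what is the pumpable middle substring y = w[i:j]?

caaa

Run of A on w = b c a a a b b b b:
  step 0: 0  (start)
  step 1: 4  (read b: 0→4)
  step 2: 5  (read c: 4→5)
  step 3: 6  (read a: 5→6)
  step 4: 3  (read a: 6→3)
  step 5: 4  (read a: 3→4)   ← first repeat (4 seen earlier)
  step 6: 0  (read b: 4→0)
  step 7: 4  (read b: 0→4)
  step 8: 0  (read b: 4→0)
  step 9: 4  (read b: 0→4)

So i = 1, j = 5, giving x = w[0:1] = b, y = w[1:5] = caaa, z = w[5:9] = bbbb.
Check: |xy| = 5 ≤ 7 and |y| = 4 ≥ 1. Reading y takes A from 4 back to 4, so every xyⁱz is accepted.
Since A has 7 states, any run of length ≥ 7 visits 7+1 states, so by pigeonhole some state repeats within the first 7 steps — that repeat gives the pumpable loop.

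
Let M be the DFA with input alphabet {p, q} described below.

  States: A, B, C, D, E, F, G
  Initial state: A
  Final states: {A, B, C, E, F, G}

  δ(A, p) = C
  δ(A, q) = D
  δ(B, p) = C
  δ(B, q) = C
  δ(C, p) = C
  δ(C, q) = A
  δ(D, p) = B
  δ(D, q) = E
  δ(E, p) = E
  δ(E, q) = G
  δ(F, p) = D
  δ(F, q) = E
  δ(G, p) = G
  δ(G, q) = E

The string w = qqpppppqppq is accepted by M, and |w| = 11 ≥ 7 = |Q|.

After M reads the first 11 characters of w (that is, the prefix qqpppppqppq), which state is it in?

State sequence: A -q-> D -q-> E -p-> E -p-> E -p-> E -p-> E -p-> E -q-> G -p-> G -p-> G -q-> E

After reading 11 characters, M is in state E.

E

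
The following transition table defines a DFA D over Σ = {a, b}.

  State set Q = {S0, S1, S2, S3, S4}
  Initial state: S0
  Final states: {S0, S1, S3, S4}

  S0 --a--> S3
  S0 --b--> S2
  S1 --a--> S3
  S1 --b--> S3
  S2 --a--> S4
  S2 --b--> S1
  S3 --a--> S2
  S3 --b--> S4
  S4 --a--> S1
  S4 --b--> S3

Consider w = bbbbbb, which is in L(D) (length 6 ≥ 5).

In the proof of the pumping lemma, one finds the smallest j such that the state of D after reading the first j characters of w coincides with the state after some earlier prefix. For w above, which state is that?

Run of D on w = b b b b b b:
  step 0: S0  (start)
  step 1: S2  (read b: S0→S2)
  step 2: S1  (read b: S2→S1)
  step 3: S3  (read b: S1→S3)
  step 4: S4  (read b: S3→S4)
  step 5: S3  (read b: S4→S3)   ← first repeat (S3 seen earlier)
  step 6: S4  (read b: S3→S4)

The earliest repeat is at step j = 5: D is in S3, which it already visited at step i = 3.
Since D has 5 states, any run of length ≥ 5 visits 5+1 states, so by pigeonhole some state repeats within the first 5 steps — that repeat gives the pumpable loop.

S3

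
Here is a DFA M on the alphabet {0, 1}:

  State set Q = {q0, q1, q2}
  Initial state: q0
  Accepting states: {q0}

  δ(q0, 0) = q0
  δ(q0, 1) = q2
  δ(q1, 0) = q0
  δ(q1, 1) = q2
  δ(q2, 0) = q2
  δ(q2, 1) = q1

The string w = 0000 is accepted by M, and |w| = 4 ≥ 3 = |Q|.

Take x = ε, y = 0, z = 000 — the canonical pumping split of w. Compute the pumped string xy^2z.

xy^2z = ε·0·0·000 = 00000.
Reading y = 0 takes M from q0 back to q0, so after x·y·y the machine is still in q0, and z then leads to the accepting state q0. Hence 00000 ∈ L(M).

00000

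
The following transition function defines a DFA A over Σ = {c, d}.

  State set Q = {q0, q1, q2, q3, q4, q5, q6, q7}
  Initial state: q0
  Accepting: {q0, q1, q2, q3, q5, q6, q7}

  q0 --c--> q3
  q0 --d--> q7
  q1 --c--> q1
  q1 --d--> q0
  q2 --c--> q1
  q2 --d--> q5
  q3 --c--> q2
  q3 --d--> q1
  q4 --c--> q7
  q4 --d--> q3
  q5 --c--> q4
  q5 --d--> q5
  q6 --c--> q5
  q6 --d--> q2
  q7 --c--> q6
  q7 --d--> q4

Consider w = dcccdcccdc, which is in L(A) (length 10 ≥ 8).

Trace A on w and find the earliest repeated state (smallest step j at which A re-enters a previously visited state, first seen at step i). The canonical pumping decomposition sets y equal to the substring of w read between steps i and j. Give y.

State sequence: q0 -d-> q7 -c-> q6 -c-> q5 -c-> q4 -d-> q3 -c-> q2 -c-> q1 -c-> q1 -d-> q0 -c-> q3
First repeat at step 8: q1 was already visited.

So i = 7, j = 8, giving x = w[0:7] = dcccdcc, y = w[7:8] = c, z = w[8:10] = dc.
Check: |xy| = 8 ≤ 8 and |y| = 1 ≥ 1. Reading y takes A from q1 back to q1, so every xyⁱz is accepted.
With |Q| = 8, pigeonhole forces a state repeat no later than step 8; the substring read between the first and second visits to that state can be pumped.

c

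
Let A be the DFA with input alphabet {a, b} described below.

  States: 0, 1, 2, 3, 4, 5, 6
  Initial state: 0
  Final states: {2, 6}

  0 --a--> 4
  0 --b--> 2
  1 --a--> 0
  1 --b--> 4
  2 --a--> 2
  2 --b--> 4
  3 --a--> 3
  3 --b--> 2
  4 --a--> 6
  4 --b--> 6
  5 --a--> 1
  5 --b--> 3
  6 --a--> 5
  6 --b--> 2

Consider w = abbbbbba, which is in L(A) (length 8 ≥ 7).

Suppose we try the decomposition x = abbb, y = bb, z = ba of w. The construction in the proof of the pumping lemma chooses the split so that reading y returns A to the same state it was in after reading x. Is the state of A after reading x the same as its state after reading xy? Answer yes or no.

no

Run of A on the first 6 characters of w = a b b b b b:
  step 0: 0  (start)
  step 1: 4  (read a: 0→4)
  step 2: 6  (read b: 4→6)
  step 3: 2  (read b: 6→2)
  step 4: 4  (read b: 2→4)
  step 5: 6  (read b: 4→6)
  step 6: 2  (read b: 6→2)

After x (step 4): 4. After xy (step 6): 2.
They differ (4 ≠ 2), so y is not a cycle from the state after x; this split is not the one the pumping-lemma construction produces, and pumping y need not keep the string in L(A).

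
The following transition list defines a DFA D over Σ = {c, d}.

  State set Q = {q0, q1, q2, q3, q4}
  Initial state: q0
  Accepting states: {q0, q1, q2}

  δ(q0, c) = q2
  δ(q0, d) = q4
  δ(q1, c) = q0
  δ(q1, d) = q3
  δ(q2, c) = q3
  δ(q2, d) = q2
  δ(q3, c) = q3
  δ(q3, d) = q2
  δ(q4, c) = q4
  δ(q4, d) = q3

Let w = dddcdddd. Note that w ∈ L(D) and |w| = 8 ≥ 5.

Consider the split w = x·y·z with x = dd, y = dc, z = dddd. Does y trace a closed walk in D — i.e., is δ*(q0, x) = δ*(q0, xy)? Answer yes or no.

Run of D on the first 4 characters of w = d d d c:
  step 0: q0  (start)
  step 1: q4  (read d: q0→q4)
  step 2: q3  (read d: q4→q3)
  step 3: q2  (read d: q3→q2)
  step 4: q3  (read c: q2→q3)

After x (step 2): q3. After xy (step 4): q3.
They match, so y = dc drives D around a cycle from q3 back to itself; pumping y any number of times keeps D in q3 before reading z, and xyⁱz ∈ L(D) for every i ≥ 0.

yes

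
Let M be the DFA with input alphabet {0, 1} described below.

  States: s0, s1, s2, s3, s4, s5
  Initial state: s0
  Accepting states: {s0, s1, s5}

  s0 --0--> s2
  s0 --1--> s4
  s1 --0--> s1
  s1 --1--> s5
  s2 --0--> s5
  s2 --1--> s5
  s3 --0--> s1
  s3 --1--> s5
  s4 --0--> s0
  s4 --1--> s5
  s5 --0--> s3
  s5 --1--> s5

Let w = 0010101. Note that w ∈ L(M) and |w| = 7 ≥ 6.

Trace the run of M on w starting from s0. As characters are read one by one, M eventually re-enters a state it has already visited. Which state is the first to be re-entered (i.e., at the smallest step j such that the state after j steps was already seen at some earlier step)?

s5

State sequence: s0 -0-> s2 -0-> s5 -1-> s5 -0-> s3 -1-> s5 -0-> s3 -1-> s5
First repeat at step 3: s5 was already visited.

The earliest repeat is at step j = 3: M is in s5, which it already visited at step i = 2.
Pumping length from the standard proof: p = 6 (the number of states). The repeated state found above gives |xy| = j ≤ 6 and |y| = j − i ≥ 1.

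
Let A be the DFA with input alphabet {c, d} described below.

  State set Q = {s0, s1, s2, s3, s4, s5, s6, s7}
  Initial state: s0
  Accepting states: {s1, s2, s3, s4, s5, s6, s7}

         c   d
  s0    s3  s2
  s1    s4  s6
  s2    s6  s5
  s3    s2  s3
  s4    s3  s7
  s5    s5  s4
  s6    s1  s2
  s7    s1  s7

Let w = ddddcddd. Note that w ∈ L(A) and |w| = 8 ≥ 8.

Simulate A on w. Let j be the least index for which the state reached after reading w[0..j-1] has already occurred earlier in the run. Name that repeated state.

Run of A on w = d d d d c d d d:
  step 0: s0  (start)
  step 1: s2  (read d: s0→s2)
  step 2: s5  (read d: s2→s5)
  step 3: s4  (read d: s5→s4)
  step 4: s7  (read d: s4→s7)
  step 5: s1  (read c: s7→s1)
  step 6: s6  (read d: s1→s6)
  step 7: s2  (read d: s6→s2)   ← first repeat (s2 seen earlier)
  step 8: s5  (read d: s2→s5)

The earliest repeat is at step j = 7: A is in s2, which it already visited at step i = 1.
With |Q| = 8, pigeonhole forces a state repeat no later than step 8; the substring read between the first and second visits to that state can be pumped.

s2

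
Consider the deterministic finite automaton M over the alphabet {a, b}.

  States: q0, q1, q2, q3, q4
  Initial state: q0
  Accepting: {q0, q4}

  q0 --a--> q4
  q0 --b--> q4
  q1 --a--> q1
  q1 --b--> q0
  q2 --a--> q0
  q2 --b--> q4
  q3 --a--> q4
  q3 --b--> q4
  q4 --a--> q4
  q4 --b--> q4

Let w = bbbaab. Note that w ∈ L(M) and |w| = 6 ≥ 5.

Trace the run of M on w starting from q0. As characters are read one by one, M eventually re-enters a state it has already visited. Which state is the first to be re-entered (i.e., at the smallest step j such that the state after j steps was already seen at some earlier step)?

q4

State sequence: q0 -b-> q4 -b-> q4 -b-> q4 -a-> q4 -a-> q4 -b-> q4
First repeat at step 2: q4 was already visited.

The earliest repeat is at step j = 2: M is in q4, which it already visited at step i = 1.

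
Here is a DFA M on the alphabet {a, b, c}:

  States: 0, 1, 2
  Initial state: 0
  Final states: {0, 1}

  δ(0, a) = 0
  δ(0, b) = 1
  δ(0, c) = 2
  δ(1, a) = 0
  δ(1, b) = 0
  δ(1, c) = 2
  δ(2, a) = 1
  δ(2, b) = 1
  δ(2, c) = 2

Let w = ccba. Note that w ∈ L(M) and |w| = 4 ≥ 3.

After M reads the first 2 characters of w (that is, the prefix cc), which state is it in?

State sequence: 0 -c-> 2 -c-> 2

After reading 2 characters, M is in state 2.
(This kind of state-tracing is the core of the pumping-lemma construction: with 3 states, pigeonhole forces a repeat within the first 3 steps.)

2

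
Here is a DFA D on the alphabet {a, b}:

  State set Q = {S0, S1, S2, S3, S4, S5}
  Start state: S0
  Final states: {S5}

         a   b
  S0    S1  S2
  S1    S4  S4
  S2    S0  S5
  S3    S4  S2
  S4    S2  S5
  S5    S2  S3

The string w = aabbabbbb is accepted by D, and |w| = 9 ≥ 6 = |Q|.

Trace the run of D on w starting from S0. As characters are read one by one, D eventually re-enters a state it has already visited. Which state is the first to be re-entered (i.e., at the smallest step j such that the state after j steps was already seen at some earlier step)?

S4

State sequence: S0 -a-> S1 -a-> S4 -b-> S5 -b-> S3 -a-> S4 -b-> S5 -b-> S3 -b-> S2 -b-> S5
First repeat at step 5: S4 was already visited.

The earliest repeat is at step j = 5: D is in S4, which it already visited at step i = 2.
The DFA has 6 states, so the proof of the pumping lemma guarantees a repeated state among the first 6+1 visited; the segment between the two visits is the pumpable y.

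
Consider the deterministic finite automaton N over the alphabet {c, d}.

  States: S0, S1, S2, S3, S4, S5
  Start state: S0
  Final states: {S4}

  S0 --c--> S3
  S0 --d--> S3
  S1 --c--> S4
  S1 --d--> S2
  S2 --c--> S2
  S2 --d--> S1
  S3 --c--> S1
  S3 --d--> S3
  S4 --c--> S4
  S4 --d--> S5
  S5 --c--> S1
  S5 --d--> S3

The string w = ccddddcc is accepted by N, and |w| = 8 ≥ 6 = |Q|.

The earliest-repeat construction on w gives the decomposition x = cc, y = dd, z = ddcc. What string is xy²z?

xy^2z = cc·dd·dd·ddcc = ccddddddcc.
Reading y = dd takes N from S1 back to S1, so after x·y·y the machine is still in S1, and z then leads to the accepting state S4. Hence ccddddddcc ∈ L(N).

ccddddddcc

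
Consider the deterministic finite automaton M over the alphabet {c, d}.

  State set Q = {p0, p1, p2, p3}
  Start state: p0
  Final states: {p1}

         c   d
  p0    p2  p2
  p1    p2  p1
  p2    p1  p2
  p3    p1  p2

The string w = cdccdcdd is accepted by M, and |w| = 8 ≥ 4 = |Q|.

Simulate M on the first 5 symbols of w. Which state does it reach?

p2

Run of M on the first 5 characters of w = c d c c d:
  step 0: p0  (start)
  step 1: p2  (read c: p0→p2)
  step 2: p2  (read d: p2→p2)
  step 3: p1  (read c: p2→p1)
  step 4: p2  (read c: p1→p2)
  step 5: p2  (read d: p2→p2)

After reading 5 characters, M is in state p2.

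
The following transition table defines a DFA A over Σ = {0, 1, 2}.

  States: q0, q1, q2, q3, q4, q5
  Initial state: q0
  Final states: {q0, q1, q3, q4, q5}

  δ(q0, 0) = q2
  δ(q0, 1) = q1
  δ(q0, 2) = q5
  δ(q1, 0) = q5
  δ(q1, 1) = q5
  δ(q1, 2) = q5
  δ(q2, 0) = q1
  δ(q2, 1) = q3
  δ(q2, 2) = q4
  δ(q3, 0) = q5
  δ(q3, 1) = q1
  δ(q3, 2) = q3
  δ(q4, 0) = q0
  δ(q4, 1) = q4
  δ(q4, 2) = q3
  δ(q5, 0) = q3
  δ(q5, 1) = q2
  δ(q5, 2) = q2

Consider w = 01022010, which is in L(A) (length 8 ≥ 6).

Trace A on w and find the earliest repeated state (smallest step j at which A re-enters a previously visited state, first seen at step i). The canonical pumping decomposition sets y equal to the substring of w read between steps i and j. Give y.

102

Run of A on w = 0 1 0 2 2 0 1 0:
  step 0: q0  (start)
  step 1: q2  (read 0: q0→q2)
  step 2: q3  (read 1: q2→q3)
  step 3: q5  (read 0: q3→q5)
  step 4: q2  (read 2: q5→q2)   ← first repeat (q2 seen earlier)
  step 5: q4  (read 2: q2→q4)
  step 6: q0  (read 0: q4→q0)
  step 7: q1  (read 1: q0→q1)
  step 8: q5  (read 0: q1→q5)

So i = 1, j = 4, giving x = w[0:1] = 0, y = w[1:4] = 102, z = w[4:8] = 2010.
Check: |xy| = 4 ≤ 6 and |y| = 3 ≥ 1. Reading y takes A from q2 back to q2, so every xyⁱz is accepted.
Pumping length from the standard proof: p = 6 (the number of states). The repeated state found above gives |xy| = j ≤ 6 and |y| = j − i ≥ 1.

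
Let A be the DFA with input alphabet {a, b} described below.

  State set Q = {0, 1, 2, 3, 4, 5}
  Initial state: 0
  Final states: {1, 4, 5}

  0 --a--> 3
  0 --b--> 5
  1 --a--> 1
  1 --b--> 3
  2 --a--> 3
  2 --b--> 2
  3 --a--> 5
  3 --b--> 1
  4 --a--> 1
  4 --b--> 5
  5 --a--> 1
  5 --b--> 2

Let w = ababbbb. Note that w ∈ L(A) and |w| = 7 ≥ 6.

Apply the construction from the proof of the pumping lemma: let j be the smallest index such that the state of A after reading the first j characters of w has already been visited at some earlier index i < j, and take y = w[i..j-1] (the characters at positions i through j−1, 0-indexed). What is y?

a

Run of A on w = a b a b b b b:
  step 0: 0  (start)
  step 1: 3  (read a: 0→3)
  step 2: 1  (read b: 3→1)
  step 3: 1  (read a: 1→1)   ← first repeat (1 seen earlier)
  step 4: 3  (read b: 1→3)
  step 5: 1  (read b: 3→1)
  step 6: 3  (read b: 1→3)
  step 7: 1  (read b: 3→1)

So i = 2, j = 3, giving x = w[0:2] = ab, y = w[2:3] = a, z = w[3:7] = bbbb.
Check: |xy| = 3 ≤ 6 and |y| = 1 ≥ 1. Reading y takes A from 1 back to 1, so every xyⁱz is accepted.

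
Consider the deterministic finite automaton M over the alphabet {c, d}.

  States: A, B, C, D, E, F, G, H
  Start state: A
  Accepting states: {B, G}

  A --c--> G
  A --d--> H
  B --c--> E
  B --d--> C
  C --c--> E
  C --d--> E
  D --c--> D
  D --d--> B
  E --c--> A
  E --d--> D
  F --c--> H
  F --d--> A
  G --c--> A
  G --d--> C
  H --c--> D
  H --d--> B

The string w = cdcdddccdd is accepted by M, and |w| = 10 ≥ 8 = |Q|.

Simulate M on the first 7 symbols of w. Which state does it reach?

State sequence: A -c-> G -d-> C -c-> E -d-> D -d-> B -d-> C -c-> E

After reading 7 characters, M is in state E.

E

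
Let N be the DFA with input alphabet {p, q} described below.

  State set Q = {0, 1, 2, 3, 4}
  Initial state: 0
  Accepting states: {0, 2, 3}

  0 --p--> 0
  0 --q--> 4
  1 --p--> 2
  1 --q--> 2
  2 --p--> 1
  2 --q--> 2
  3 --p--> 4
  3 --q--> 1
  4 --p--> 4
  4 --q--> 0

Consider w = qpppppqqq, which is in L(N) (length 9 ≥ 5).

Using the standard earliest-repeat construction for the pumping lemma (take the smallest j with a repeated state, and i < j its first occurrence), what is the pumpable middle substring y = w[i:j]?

Run of N on w = q p p p p p q q q:
  step 0: 0  (start)
  step 1: 4  (read q: 0→4)
  step 2: 4  (read p: 4→4)   ← first repeat (4 seen earlier)
  step 3: 4  (read p: 4→4)
  step 4: 4  (read p: 4→4)
  step 5: 4  (read p: 4→4)
  step 6: 4  (read p: 4→4)
  step 7: 0  (read q: 4→0)
  step 8: 4  (read q: 0→4)
  step 9: 0  (read q: 4→0)

So i = 1, j = 2, giving x = w[0:1] = q, y = w[1:2] = p, z = w[2:9] = ppppqqq.
Check: |xy| = 2 ≤ 5 and |y| = 1 ≥ 1. Reading y takes N from 4 back to 4, so every xyⁱz is accepted.

p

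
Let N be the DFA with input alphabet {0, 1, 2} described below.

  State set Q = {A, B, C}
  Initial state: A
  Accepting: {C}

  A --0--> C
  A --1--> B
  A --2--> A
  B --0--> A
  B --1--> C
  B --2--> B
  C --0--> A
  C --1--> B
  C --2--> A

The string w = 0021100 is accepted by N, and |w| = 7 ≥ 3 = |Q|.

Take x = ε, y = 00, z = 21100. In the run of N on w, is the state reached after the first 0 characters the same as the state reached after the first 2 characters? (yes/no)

State sequence: A -0-> C -0-> A

After x (step 0): A. After xy (step 2): A.
They match, so y = 00 drives N around a cycle from A back to itself; pumping y any number of times keeps N in A before reading z, and xyⁱz ∈ L(N) for every i ≥ 0.

yes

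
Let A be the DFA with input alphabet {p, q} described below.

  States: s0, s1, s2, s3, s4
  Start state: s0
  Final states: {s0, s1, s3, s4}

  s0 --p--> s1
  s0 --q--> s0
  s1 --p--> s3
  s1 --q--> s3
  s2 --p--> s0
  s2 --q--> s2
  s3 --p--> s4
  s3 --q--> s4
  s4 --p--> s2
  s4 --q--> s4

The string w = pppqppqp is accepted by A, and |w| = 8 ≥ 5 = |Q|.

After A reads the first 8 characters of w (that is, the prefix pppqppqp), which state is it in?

s1

State sequence: s0 -p-> s1 -p-> s3 -p-> s4 -q-> s4 -p-> s2 -p-> s0 -q-> s0 -p-> s1

After reading 8 characters, A is in state s1.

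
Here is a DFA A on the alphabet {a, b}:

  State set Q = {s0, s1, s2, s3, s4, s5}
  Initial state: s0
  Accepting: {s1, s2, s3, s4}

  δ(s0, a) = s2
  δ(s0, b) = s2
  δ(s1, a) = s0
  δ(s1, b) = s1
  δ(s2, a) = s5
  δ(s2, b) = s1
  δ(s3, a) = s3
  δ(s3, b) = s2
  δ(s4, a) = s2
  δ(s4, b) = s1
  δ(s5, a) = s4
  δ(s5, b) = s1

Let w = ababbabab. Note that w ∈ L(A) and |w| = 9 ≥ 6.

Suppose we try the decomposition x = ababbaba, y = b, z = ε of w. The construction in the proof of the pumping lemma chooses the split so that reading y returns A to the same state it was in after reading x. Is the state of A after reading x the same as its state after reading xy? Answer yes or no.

Run of A on the first 9 characters of w = a b a b b a b a b:
  step 0: s0  (start)
  step 1: s2  (read a: s0→s2)
  step 2: s1  (read b: s2→s1)
  step 3: s0  (read a: s1→s0)
  step 4: s2  (read b: s0→s2)
  step 5: s1  (read b: s2→s1)
  step 6: s0  (read a: s1→s0)
  step 7: s2  (read b: s0→s2)
  step 8: s5  (read a: s2→s5)
  step 9: s1  (read b: s5→s1)

After x (step 8): s5. After xy (step 9): s1.
They differ (s5 ≠ s1), so y is not a cycle from the state after x; this split is not the one the pumping-lemma construction produces, and pumping y need not keep the string in L(A).

no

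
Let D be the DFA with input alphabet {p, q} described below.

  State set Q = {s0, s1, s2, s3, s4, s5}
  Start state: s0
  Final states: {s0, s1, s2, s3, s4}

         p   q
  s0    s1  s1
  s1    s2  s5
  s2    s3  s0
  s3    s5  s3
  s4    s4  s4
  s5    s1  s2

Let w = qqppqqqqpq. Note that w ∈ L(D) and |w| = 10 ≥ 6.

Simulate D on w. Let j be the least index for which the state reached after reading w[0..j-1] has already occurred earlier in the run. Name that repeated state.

s1

Run of D on w = q q p p q q q q p q:
  step 0: s0  (start)
  step 1: s1  (read q: s0→s1)
  step 2: s5  (read q: s1→s5)
  step 3: s1  (read p: s5→s1)   ← first repeat (s1 seen earlier)
  step 4: s2  (read p: s1→s2)
  step 5: s0  (read q: s2→s0)
  step 6: s1  (read q: s0→s1)
  step 7: s5  (read q: s1→s5)
  step 8: s2  (read q: s5→s2)
  step 9: s3  (read p: s2→s3)
  step 10: s3  (read q: s3→s3)

The earliest repeat is at step j = 3: D is in s1, which it already visited at step i = 1.
With |Q| = 6, pigeonhole forces a state repeat no later than step 6; the substring read between the first and second visits to that state can be pumped.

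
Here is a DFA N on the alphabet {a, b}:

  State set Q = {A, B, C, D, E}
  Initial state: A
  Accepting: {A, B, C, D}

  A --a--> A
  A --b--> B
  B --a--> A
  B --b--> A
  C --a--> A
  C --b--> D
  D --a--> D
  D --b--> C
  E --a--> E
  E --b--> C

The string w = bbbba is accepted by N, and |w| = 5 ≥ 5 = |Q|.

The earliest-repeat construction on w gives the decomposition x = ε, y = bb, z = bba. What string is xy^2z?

xy^2z = ε·bb·bb·bba = bbbbbba.
Reading y = bb takes N from A back to A, so after x·y·y the machine is still in A, and z then leads to the accepting state A. Hence bbbbbba ∈ L(N).

bbbbbba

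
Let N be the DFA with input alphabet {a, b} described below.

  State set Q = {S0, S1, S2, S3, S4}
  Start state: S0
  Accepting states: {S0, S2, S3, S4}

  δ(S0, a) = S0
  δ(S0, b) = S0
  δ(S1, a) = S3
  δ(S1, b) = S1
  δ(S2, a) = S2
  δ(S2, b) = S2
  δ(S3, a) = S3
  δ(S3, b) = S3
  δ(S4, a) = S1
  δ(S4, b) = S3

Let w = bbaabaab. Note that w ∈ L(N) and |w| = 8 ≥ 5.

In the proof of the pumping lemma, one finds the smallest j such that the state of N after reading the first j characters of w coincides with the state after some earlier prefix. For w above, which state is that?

Run of N on w = b b a a b a a b:
  step 0: S0  (start)
  step 1: S0  (read b: S0→S0)   ← first repeat (S0 seen earlier)
  step 2: S0  (read b: S0→S0)
  step 3: S0  (read a: S0→S0)
  step 4: S0  (read a: S0→S0)
  step 5: S0  (read b: S0→S0)
  step 6: S0  (read a: S0→S0)
  step 7: S0  (read a: S0→S0)
  step 8: S0  (read b: S0→S0)

The earliest repeat is at step j = 1: N is in S0, which it already visited at step i = 0.
Since N has 5 states, any run of length ≥ 5 visits 5+1 states, so by pigeonhole some state repeats within the first 5 steps — that repeat gives the pumpable loop.

S0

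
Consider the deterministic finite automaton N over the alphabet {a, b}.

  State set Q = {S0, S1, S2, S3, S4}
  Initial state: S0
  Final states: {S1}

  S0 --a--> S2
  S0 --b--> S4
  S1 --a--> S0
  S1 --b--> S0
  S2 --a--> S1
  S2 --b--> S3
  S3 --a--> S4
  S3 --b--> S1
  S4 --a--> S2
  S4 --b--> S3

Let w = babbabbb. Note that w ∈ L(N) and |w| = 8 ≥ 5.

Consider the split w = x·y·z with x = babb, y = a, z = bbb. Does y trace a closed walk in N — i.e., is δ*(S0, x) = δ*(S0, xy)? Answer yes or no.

no

Run of N on the first 5 characters of w = b a b b a:
  step 0: S0  (start)
  step 1: S4  (read b: S0→S4)
  step 2: S2  (read a: S4→S2)
  step 3: S3  (read b: S2→S3)
  step 4: S1  (read b: S3→S1)
  step 5: S0  (read a: S1→S0)

After x (step 4): S1. After xy (step 5): S0.
They differ (S1 ≠ S0), so y is not a cycle from the state after x; this split is not the one the pumping-lemma construction produces, and pumping y need not keep the string in L(N).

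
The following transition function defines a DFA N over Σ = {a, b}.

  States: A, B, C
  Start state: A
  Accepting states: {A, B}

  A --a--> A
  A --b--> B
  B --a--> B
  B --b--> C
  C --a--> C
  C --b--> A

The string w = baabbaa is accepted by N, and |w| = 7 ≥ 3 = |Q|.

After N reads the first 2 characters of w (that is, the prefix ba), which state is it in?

B

Run of N on the first 2 characters of w = b a:
  step 0: A  (start)
  step 1: B  (read b: A→B)
  step 2: B  (read a: B→B)

After reading 2 characters, N is in state B.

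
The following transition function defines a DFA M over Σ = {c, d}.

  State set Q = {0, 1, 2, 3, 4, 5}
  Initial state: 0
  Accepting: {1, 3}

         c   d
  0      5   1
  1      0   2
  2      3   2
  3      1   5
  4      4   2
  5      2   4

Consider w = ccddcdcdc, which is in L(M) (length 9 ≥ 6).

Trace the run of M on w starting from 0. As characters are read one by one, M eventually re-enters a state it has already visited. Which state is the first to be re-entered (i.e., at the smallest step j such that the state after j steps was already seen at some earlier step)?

2

State sequence: 0 -c-> 5 -c-> 2 -d-> 2 -d-> 2 -c-> 3 -d-> 5 -c-> 2 -d-> 2 -c-> 3
First repeat at step 3: 2 was already visited.

The earliest repeat is at step j = 3: M is in 2, which it already visited at step i = 2.
The DFA has 6 states, so the proof of the pumping lemma guarantees a repeated state among the first 6+1 visited; the segment between the two visits is the pumpable y.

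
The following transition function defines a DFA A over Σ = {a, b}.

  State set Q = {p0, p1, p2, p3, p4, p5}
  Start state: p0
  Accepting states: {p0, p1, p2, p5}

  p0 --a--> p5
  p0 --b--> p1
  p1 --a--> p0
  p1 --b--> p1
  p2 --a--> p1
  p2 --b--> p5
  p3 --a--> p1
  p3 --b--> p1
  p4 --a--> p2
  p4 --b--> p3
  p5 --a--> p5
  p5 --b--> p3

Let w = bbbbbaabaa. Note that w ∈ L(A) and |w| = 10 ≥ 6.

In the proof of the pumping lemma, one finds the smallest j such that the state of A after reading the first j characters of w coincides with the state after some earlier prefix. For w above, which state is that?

State sequence: p0 -b-> p1 -b-> p1 -b-> p1 -b-> p1 -b-> p1 -a-> p0 -a-> p5 -b-> p3 -a-> p1 -a-> p0
First repeat at step 2: p1 was already visited.

The earliest repeat is at step j = 2: A is in p1, which it already visited at step i = 1.
Pumping length from the standard proof: p = 6 (the number of states). The repeated state found above gives |xy| = j ≤ 6 and |y| = j − i ≥ 1.

p1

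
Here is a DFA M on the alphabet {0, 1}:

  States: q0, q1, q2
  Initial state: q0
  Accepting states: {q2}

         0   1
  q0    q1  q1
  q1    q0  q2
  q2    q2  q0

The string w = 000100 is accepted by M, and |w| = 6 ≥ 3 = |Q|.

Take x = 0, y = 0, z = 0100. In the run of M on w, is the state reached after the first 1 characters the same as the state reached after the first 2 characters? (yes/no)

Run of M on the first 2 characters of w = 0 0:
  step 0: q0  (start)
  step 1: q1  (read 0: q0→q1)
  step 2: q0  (read 0: q1→q0)

After x (step 1): q1. After xy (step 2): q0.
They differ (q1 ≠ q0), so y is not a cycle from the state after x; this split is not the one the pumping-lemma construction produces, and pumping y need not keep the string in L(M).

no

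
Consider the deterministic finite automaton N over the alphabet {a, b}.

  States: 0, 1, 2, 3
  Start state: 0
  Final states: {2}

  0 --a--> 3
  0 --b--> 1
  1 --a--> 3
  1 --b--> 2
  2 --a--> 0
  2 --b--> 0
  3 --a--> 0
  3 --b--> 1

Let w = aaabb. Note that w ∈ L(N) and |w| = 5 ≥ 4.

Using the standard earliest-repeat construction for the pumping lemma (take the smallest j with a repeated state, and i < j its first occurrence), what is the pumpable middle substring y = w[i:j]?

aa

Run of N on w = a a a b b:
  step 0: 0  (start)
  step 1: 3  (read a: 0→3)
  step 2: 0  (read a: 3→0)   ← first repeat (0 seen earlier)
  step 3: 3  (read a: 0→3)
  step 4: 1  (read b: 3→1)
  step 5: 2  (read b: 1→2)

So i = 0, j = 2, giving x = w[0:0] = ε, y = w[0:2] = aa, z = w[2:5] = abb.
Check: |xy| = 2 ≤ 4 and |y| = 2 ≥ 1. Reading y takes N from 0 back to 0, so every xyⁱz is accepted.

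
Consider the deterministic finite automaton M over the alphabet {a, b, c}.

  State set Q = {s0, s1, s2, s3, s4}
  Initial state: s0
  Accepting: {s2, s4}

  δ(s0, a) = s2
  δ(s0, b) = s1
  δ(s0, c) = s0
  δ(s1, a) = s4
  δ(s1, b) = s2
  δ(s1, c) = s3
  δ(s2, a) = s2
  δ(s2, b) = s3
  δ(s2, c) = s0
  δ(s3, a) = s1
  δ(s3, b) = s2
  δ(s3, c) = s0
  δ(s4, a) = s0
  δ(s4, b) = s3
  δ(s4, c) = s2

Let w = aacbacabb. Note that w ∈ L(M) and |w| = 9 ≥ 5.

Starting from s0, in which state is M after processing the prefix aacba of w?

State sequence: s0 -a-> s2 -a-> s2 -c-> s0 -b-> s1 -a-> s4

After reading 5 characters, M is in state s4.

s4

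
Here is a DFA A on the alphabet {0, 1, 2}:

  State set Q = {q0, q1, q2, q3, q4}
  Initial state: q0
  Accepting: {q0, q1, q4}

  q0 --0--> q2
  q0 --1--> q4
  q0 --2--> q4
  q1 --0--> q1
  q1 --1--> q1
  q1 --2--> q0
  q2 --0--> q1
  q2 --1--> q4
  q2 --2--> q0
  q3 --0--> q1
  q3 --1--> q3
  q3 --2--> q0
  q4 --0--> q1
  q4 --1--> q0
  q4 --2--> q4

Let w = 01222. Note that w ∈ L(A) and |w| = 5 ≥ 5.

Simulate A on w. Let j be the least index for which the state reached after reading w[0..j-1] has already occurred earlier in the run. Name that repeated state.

Run of A on w = 0 1 2 2 2:
  step 0: q0  (start)
  step 1: q2  (read 0: q0→q2)
  step 2: q4  (read 1: q2→q4)
  step 3: q4  (read 2: q4→q4)   ← first repeat (q4 seen earlier)
  step 4: q4  (read 2: q4→q4)
  step 5: q4  (read 2: q4→q4)

The earliest repeat is at step j = 3: A is in q4, which it already visited at step i = 2.
The DFA has 5 states, so the proof of the pumping lemma guarantees a repeated state among the first 5+1 visited; the segment between the two visits is the pumpable y.

q4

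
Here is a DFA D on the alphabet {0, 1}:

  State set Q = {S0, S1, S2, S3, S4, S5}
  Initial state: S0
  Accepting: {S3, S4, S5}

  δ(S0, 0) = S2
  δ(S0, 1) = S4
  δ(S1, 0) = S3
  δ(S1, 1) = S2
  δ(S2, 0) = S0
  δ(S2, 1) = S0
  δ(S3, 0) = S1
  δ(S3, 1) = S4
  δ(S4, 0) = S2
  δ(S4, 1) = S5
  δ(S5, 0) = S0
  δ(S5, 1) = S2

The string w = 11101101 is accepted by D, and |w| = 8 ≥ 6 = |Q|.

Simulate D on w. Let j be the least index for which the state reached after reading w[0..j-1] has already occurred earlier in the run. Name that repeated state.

S0

Run of D on w = 1 1 1 0 1 1 0 1:
  step 0: S0  (start)
  step 1: S4  (read 1: S0→S4)
  step 2: S5  (read 1: S4→S5)
  step 3: S2  (read 1: S5→S2)
  step 4: S0  (read 0: S2→S0)   ← first repeat (S0 seen earlier)
  step 5: S4  (read 1: S0→S4)
  step 6: S5  (read 1: S4→S5)
  step 7: S0  (read 0: S5→S0)
  step 8: S4  (read 1: S0→S4)

The earliest repeat is at step j = 4: D is in S0, which it already visited at step i = 0.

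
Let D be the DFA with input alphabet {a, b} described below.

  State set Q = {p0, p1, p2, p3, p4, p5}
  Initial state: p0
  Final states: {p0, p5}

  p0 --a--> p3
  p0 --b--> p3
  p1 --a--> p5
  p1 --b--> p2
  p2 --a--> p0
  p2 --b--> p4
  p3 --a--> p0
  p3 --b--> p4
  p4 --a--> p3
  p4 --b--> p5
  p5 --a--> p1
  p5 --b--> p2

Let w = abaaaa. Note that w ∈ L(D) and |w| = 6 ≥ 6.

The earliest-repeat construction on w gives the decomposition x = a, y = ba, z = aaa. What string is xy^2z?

ababaaaa

xy^2z = a·ba·ba·aaa = ababaaaa.
Reading y = ba takes D from p3 back to p3, so after x·y·y the machine is still in p3, and z then leads to the accepting state p0. Hence ababaaaa ∈ L(D).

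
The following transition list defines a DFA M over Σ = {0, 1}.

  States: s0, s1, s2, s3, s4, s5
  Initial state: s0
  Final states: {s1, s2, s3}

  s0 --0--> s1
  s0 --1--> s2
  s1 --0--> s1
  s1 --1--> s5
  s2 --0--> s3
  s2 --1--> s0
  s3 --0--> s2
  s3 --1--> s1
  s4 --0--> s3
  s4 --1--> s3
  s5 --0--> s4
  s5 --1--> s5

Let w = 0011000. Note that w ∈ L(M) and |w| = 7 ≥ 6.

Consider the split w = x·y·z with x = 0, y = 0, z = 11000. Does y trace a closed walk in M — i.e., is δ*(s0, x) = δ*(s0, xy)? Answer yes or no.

State sequence: s0 -0-> s1 -0-> s1

After x (step 1): s1. After xy (step 2): s1.
They match, so y = 0 drives M around a cycle from s1 back to itself; pumping y any number of times keeps M in s1 before reading z, and xyⁱz ∈ L(M) for every i ≥ 0.

yes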